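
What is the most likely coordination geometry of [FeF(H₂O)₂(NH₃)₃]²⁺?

octahedral

Ligand charges: each fluoride is −1; water is neutral; ammonia is neutral. With an overall charge of +2 the iron centre must be in the +3 oxidation state.
Group 8 minus oxidation state 3 gives a d⁵ configuration.
With 6 monodentate ligands the coordination number is 6.
Six donors around a single metal centre give an octahedral coordination sphere.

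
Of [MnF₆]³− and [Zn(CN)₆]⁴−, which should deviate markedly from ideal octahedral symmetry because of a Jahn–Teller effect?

[MnF₆]³−: Each fluoride is −1; balancing the −3 overall charge requires Mn(III). Manganese is a group-7 element; Mn(III) is therefore d⁴. Fluoride is a weak-field ligand for a first-row metal, so the complex is high-spin. The t₂g³e_g¹ (high-spin) configuration has an unevenly filled e_g set; the Jahn–Teller theorem predicts a tetragonal distortion (typically axial elongation) to lift the degeneracy.
[Zn(CN)₆]⁴−: Each cyanide is −1; balancing the −4 overall charge requires Zn(II). Zinc is a group-12 element; Zn(II) is therefore d¹⁰. The d¹⁰ configuration leaves the e_g set evenly filled (or empty) — no strong Jahn–Teller driving force.

[MnF₆]³−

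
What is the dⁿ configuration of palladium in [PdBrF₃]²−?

Ligand charges: each bromide is −1; each fluoride is −1. With an overall charge of −2 the palladium centre must be in the +2 oxidation state.
Group 10 minus oxidation state 2 gives a d⁸ configuration.

d⁸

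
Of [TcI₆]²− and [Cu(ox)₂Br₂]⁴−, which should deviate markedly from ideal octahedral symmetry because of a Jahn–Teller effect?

[TcI₆]²−: Ligand charges: each iodide is −1. With an overall charge of −2 the technetium centre must be in the +4 oxidation state. Group 7 minus oxidation state 4 gives a d³ configuration. The d³ configuration leaves the e_g set evenly filled (or empty) — no strong Jahn–Teller driving force.
[Cu(ox)₂Br₂]⁴−: Summing ligand charges against the −4 overall charge gives an oxidation state of +2 for copper. Group 11 minus oxidation state 2 gives a d⁹ configuration. The t₂g⁶e_g³ configuration has an unevenly filled e_g set; the Jahn–Teller theorem predicts a tetragonal distortion (typically axial elongation) to lift the degeneracy.

[Cu(ox)₂Br₂]⁴−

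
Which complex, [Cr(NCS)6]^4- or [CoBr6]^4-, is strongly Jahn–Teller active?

[Cr(NCS)6]^4-: Ligand charges: each isothiocyanate is −1. With an overall charge of −4 the chromium centre must be in the +2 oxidation state. Cr sits in group 6, so the d-electron count is 6 − 2 = 4. Isothiocyanate is a weak-field ligand for a first-row metal, so the complex is high-spin. The t₂g³e_g¹ (high-spin) configuration has an unevenly filled e_g set; the Jahn–Teller theorem predicts a tetragonal distortion (typically axial elongation) to lift the degeneracy.
[CoBr6]^4-: Each bromide is −1; balancing the −4 overall charge requires Co(II). Cobalt is a group-9 element; Co(II) is therefore d⁷. Bromide is a weak-field ligand for a first-row metal, so the complex is high-spin. The d⁷ configuration leaves the e_g set evenly filled (or empty) — no strong Jahn–Teller driving force.

[Cr(NCS)6]^4-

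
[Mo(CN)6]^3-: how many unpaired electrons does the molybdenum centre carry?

Summing ligand charges against the −3 overall charge gives an oxidation state of +3 for molybdenum.
Group 6 minus oxidation state 3 gives a d³ configuration.
In an octahedral field the d³ configuration is t₂g³e_g⁰ (only one arrangement possible), giving 3 unpaired electrons.

3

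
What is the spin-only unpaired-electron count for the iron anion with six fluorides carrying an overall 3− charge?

5 unpaired electrons

Each fluoride is −1; balancing the −3 overall charge requires Fe(III).
Group 8 minus oxidation state 3 gives a d⁵ configuration.
The spin state decides the count: Fluoride is a weak-field ligand for a first-row metal, so the complex is high-spin.
An octahedral high-spin d⁵ ion is t₂g³e_g², giving 5 unpaired electrons.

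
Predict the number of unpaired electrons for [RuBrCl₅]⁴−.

0 unpaired electrons

Each bromide is −1; each chloride is −1; balancing the −4 overall charge requires Ru(II).
Ruthenium is a group-8 element; Ru(II) is therefore d⁶.
The spin state decides the count: a 4d ion has a large Δₒ and is invariably low-spin.
An octahedral low-spin d⁶ ion is t₂g⁶e_g⁰, giving 0 unpaired electrons.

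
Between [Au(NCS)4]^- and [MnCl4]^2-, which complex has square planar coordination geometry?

For [Au(NCS)4]^-: Ligand charges: each isothiocyanate is −1. With an overall charge of −1 the gold centre must be in the +3 oxidation state. Group 11 minus oxidation state 3 gives a d⁸ configuration. A 5d d⁸ ion has a large crystal-field splitting; square planar leaves the high-energy d_{x²−y²} orbital empty and maximises CFSE. → square planar.
For [MnCl4]^2-: Each chloride is −1; balancing the −2 overall charge requires Mn(II). Group 7 minus oxidation state 2 gives a d⁵ configuration. A high-spin d⁵ ion has zero CFSE in either geometry, so four ligands adopt the sterically favoured tetrahedral geometry. → tetrahedral.

[Au(NCS)4]^-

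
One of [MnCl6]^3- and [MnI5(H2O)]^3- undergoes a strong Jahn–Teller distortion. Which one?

[MnCl6]^3-

[MnCl6]^3-: Ligand charges: each chloride is −1. With an overall charge of −3 the manganese centre must be in the +3 oxidation state. Group 7 minus oxidation state 3 gives a d⁴ configuration. Chloride is a weak-field ligand for a first-row metal, so the complex is high-spin. The t₂g³e_g¹ (high-spin) configuration has an unevenly filled e_g set; the Jahn–Teller theorem predicts a tetragonal distortion (typically axial elongation) to lift the degeneracy.
[MnI5(H2O)]^3-: Summing ligand charges against the −3 overall charge gives an oxidation state of +2 for manganese. Manganese is a group-7 element; Mn(II) is therefore d⁵. Iodide is a weak-field ligand for a first-row metal, so the complex is high-spin. The d⁵ configuration leaves the e_g set evenly filled (or empty) — no strong Jahn–Teller driving force.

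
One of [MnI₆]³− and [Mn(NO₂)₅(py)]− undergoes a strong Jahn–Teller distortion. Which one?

[MnI₆]³−

[MnI₆]³−: Summing ligand charges against the −3 overall charge gives an oxidation state of +3 for manganese. Mn sits in group 7, so the d-electron count is 7 − 3 = 4. Iodide is a weak-field ligand for a first-row metal, so the complex is high-spin. The t₂g³e_g¹ (high-spin) configuration has an unevenly filled e_g set; the Jahn–Teller theorem predicts a tetragonal distortion (typically axial elongation) to lift the degeneracy.
[Mn(NO₂)₅(py)]−: Summing ligand charges against the −1 overall charge gives an oxidation state of +4 for manganese. Mn sits in group 7, so the d-electron count is 7 − 4 = 3. The d³ configuration leaves the e_g set evenly filled (or empty) — no strong Jahn–Teller driving force.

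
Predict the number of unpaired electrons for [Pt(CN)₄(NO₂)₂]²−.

Each cyanide is −1; each nitro (N-bound nitrite) is −1; balancing the −2 overall charge requires Pt(IV).
Group 10 minus oxidation state 4 gives a d⁶ configuration.
The spin state decides the count: a 5d ion has a large Δₒ and is invariably low-spin.
An octahedral low-spin d⁶ ion is t₂g⁶e_g⁰, giving 0 unpaired electrons.

0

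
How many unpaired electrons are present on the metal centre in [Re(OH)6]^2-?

3

Each hydroxide is −1; balancing the −2 overall charge requires Re(IV).
Re sits in group 7, so the d-electron count is 7 − 4 = 3.
In an octahedral field the d³ configuration is t₂g³e_g⁰ (only one arrangement possible), giving 3 unpaired electrons.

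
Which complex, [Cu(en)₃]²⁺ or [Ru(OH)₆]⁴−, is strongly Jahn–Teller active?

[Cu(en)₃]²⁺: Ethylenediamine is neutral; balancing the +2 overall charge requires Cu(II). Copper is a group-11 element; Cu(II) is therefore d⁹. The t₂g⁶e_g³ configuration has an unevenly filled e_g set; the Jahn–Teller theorem predicts a tetragonal distortion (typically axial elongation) to lift the degeneracy.
[Ru(OH)₆]⁴−: Ligand charges: each hydroxide is −1. With an overall charge of −4 the ruthenium centre must be in the +2 oxidation state. Group 8 minus oxidation state 2 gives a d⁶ configuration. A 4d ion has a large Δₒ and is invariably low-spin. The d⁶ configuration leaves the e_g set evenly filled (or empty) — no strong Jahn–Teller driving force.

[Cu(en)₃]²⁺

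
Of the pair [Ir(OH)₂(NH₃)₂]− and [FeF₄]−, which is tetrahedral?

For [Ir(OH)₂(NH₃)₂]−: Each hydroxide is −1; ammonia is neutral; balancing the −1 overall charge requires Ir(I). Iridium is a group-9 element; Ir(I) is therefore d⁸. A 5d d⁸ ion has a large crystal-field splitting; square planar leaves the high-energy d_{x²−y²} orbital empty and maximises CFSE. → square planar.
For [FeF₄]−: Ligand charges: each fluoride is −1. With an overall charge of −1 the iron centre must be in the +3 oxidation state. Fe sits in group 8, so the d-electron count is 8 − 3 = 5. A high-spin d⁵ ion has zero CFSE in either geometry, so four ligands adopt the sterically favoured tetrahedral geometry. → tetrahedral.

[FeF₄]−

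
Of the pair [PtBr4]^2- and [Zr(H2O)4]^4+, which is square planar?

[PtBr4]^2-

For [PtBr4]^2-: Ligand charges: each bromide is −1. With an overall charge of −2 the platinum centre must be in the +2 oxidation state. Platinum is a group-10 element; Pt(II) is therefore d⁸. A 5d d⁸ ion has a large crystal-field splitting; square planar leaves the high-energy d_{x²−y²} orbital empty and maximises CFSE. → square planar.
For [Zr(H2O)4]^4+: Summing ligand charges against the +4 overall charge gives an oxidation state of +4 for zirconium. Group 4 minus oxidation state 4 gives a d⁰ configuration. A d⁰ ion has no crystal-field stabilisation preference between square planar and tetrahedral, so four ligands adopt the sterically favoured tetrahedral geometry. → tetrahedral.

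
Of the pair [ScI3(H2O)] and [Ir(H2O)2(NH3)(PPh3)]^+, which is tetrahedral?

[ScI3(H2O)]

For [ScI3(H2O)]: Ligand charges: each iodide is −1; water is neutral. With an overall charge of 0 the scandium centre must be in the +3 oxidation state. Group 3 minus oxidation state 3 gives a d⁰ configuration. A d⁰ ion has no crystal-field stabilisation preference between square planar and tetrahedral, so four ligands adopt the sterically favoured tetrahedral geometry. → tetrahedral.
For [Ir(H2O)2(NH3)(PPh3)]^+: Summing ligand charges against the +1 overall charge gives an oxidation state of +1 for iridium. Group 9 minus oxidation state 1 gives a d⁸ configuration. A 5d d⁸ ion has a large crystal-field splitting; square planar leaves the high-energy d_{x²−y²} orbital empty and maximises CFSE. → square planar.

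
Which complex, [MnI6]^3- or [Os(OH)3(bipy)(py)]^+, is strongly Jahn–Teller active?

[MnI6]^3-

[MnI6]^3-: Each iodide is −1; balancing the −3 overall charge requires Mn(III). Group 7 minus oxidation state 3 gives a d⁴ configuration. Iodide is a weak-field ligand for a first-row metal, so the complex is high-spin. The t₂g³e_g¹ (high-spin) configuration has an unevenly filled e_g set; the Jahn–Teller theorem predicts a tetragonal distortion (typically axial elongation) to lift the degeneracy.
[Os(OH)3(bipy)(py)]^+: Summing ligand charges against the +1 overall charge gives an oxidation state of +4 for osmium. Os sits in group 8, so the d-electron count is 8 − 4 = 4. A 5d ion has a large Δₒ and is invariably low-spin. The d⁴ configuration leaves the e_g set evenly filled (or empty) — no strong Jahn–Teller driving force.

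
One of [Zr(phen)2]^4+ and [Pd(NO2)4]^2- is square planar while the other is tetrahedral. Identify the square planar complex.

[Pd(NO2)4]^2-

For [Zr(phen)2]^4+: Summing ligand charges against the +4 overall charge gives an oxidation state of +4 for zirconium. Zirconium is a group-4 element; Zr(IV) is therefore d⁰. A d⁰ ion has no crystal-field stabilisation preference between square planar and tetrahedral, so four ligands adopt the sterically favoured tetrahedral geometry. → tetrahedral.
For [Pd(NO2)4]^2-: Ligand charges: each nitro (N-bound nitrite) is −1. With an overall charge of −2 the palladium centre must be in the +2 oxidation state. Group 10 minus oxidation state 2 gives a d⁸ configuration. A 4d d⁸ ion has a large crystal-field splitting; square planar leaves the high-energy d_{x²−y²} orbital empty and maximises CFSE. → square planar.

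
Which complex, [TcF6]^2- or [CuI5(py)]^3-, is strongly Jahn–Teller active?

[CuI5(py)]^3-

[TcF6]^2-: Each fluoride is −1; balancing the −2 overall charge requires Tc(IV). Technetium is a group-7 element; Tc(IV) is therefore d³. The d³ configuration leaves the e_g set evenly filled (or empty) — no strong Jahn–Teller driving force.
[CuI5(py)]^3-: Ligand charges: each iodide is −1; pyridine is neutral. With an overall charge of −3 the copper centre must be in the +2 oxidation state. Copper is a group-11 element; Cu(II) is therefore d⁹. The t₂g⁶e_g³ configuration has an unevenly filled e_g set; the Jahn–Teller theorem predicts a tetragonal distortion (typically axial elongation) to lift the degeneracy.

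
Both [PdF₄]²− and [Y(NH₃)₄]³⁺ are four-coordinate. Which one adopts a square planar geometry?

[PdF₄]²−

For [PdF₄]²−: Each fluoride is −1; balancing the −2 overall charge requires Pd(II). Group 10 minus oxidation state 2 gives a d⁸ configuration. A 4d d⁸ ion has a large crystal-field splitting; square planar leaves the high-energy d_{x²−y²} orbital empty and maximises CFSE. → square planar.
For [Y(NH₃)₄]³⁺: Ligand charges: ammonia is neutral. With an overall charge of +3 the yttrium centre must be in the +3 oxidation state. Yttrium is a group-3 element; Y(III) is therefore d⁰. A d⁰ ion has no crystal-field stabilisation preference between square planar and tetrahedral, so four ligands adopt the sterically favoured tetrahedral geometry. → tetrahedral.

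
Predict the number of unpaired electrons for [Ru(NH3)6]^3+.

Ammonia is neutral; balancing the +3 overall charge requires Ru(III).
Group 8 minus oxidation state 3 gives a d⁵ configuration.
The spin state decides the count: a 4d ion has a large Δₒ and is invariably low-spin.
An octahedral low-spin d⁵ ion is t₂g⁵e_g⁰, giving 1 unpaired electron.

1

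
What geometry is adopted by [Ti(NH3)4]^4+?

Ammonia is neutral; balancing the +4 overall charge requires Ti(IV).
Ti sits in group 4, so the d-electron count is 4 − 4 = 0.
With 4 monodentate ligands the coordination number is 4.
A d⁰ ion has no crystal-field stabilisation preference between square planar and tetrahedral, so four ligands adopt the sterically favoured tetrahedral geometry.

tetrahedral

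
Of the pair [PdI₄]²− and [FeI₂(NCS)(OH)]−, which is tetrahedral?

[FeI₂(NCS)(OH)]−

For [PdI₄]²−: Summing ligand charges against the −2 overall charge gives an oxidation state of +2 for palladium. Group 10 minus oxidation state 2 gives a d⁸ configuration. A 4d d⁸ ion has a large crystal-field splitting; square planar leaves the high-energy d_{x²−y²} orbital empty and maximises CFSE. → square planar.
For [FeI₂(NCS)(OH)]−: Ligand charges: each iodide is −1; each isothiocyanate is −1; each hydroxide is −1. With an overall charge of −1 the iron centre must be in the +3 oxidation state. Group 8 minus oxidation state 3 gives a d⁵ configuration. A high-spin d⁵ ion has zero CFSE in either geometry, so four ligands adopt the sterically favoured tetrahedral geometry. → tetrahedral.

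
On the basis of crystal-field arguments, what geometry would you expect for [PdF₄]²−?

square planar

Each fluoride is −1; balancing the −2 overall charge requires Pd(II).
Palladium is a group-10 element; Pd(II) is therefore d⁸.
With 4 monodentate ligands the coordination number is 4.
A 4d d⁸ ion has a large crystal-field splitting; square planar leaves the high-energy d_{x²−y²} orbital empty and maximises CFSE.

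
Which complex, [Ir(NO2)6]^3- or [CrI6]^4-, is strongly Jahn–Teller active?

[Ir(NO2)6]^3-: Ligand charges: each nitro (N-bound nitrite) is −1. With an overall charge of −3 the iridium centre must be in the +3 oxidation state. Iridium is a group-9 element; Ir(III) is therefore d⁶. A 5d ion has a large Δₒ and is invariably low-spin. The d⁶ configuration leaves the e_g set evenly filled (or empty) — no strong Jahn–Teller driving force.
[CrI6]^4-: Each iodide is −1; balancing the −4 overall charge requires Cr(II). Cr sits in group 6, so the d-electron count is 6 − 2 = 4. Iodide is a weak-field ligand for a first-row metal, so the complex is high-spin. The t₂g³e_g¹ (high-spin) configuration has an unevenly filled e_g set; the Jahn–Teller theorem predicts a tetragonal distortion (typically axial elongation) to lift the degeneracy.

[CrI6]^4-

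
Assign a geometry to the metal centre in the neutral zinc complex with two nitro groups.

linear

Each nitro (N-bound nitrite) is −1; balancing the 0 overall charge requires Zn(II).
Group 12 minus oxidation state 2 gives a d¹⁰ configuration.
With 2 monodentate ligands the coordination number is 2.
A d¹⁰ ion with only two ligands adopts a linear arrangement (sp hybridisation; no CFSE preference).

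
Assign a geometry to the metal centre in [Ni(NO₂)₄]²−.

square planar

Summing ligand charges against the −2 overall charge gives an oxidation state of +2 for nickel.
Ni sits in group 10, so the d-electron count is 10 − 2 = 8.
Coordination number: 4.
Nitro (N-bound nitrite) is a strong-field ligand (high in the spectrochemical series).
A 3d d⁸ ion with strong-field ligands gains enough CFSE to favour square planar over tetrahedral.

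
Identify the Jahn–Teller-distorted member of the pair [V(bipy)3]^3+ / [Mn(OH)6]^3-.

[V(bipy)3]^3+: 2,2′-bipyridine is neutral; balancing the +3 overall charge requires V(III). Vanadium is a group-5 element; V(III) is therefore d². The d² configuration leaves the e_g set evenly filled (or empty) — no strong Jahn–Teller driving force.
[Mn(OH)6]^3-: Each hydroxide is −1; balancing the −3 overall charge requires Mn(III). Mn sits in group 7, so the d-electron count is 7 − 3 = 4. Hydroxide is a weak-field ligand for a first-row metal, so the complex is high-spin. The t₂g³e_g¹ (high-spin) configuration has an unevenly filled e_g set; the Jahn–Teller theorem predicts a tetragonal distortion (typically axial elongation) to lift the degeneracy.

[Mn(OH)6]^3-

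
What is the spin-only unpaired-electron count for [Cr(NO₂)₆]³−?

3

Each nitro (N-bound nitrite) is −1; balancing the −3 overall charge requires Cr(III).
Cr sits in group 6, so the d-electron count is 6 − 3 = 3.
In an octahedral field the d³ configuration is t₂g³e_g⁰ (only one arrangement possible), giving 3 unpaired electrons.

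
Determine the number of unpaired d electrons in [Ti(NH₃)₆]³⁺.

1

Ligand charges: ammonia is neutral. With an overall charge of +3 the titanium centre must be in the +3 oxidation state.
Ti sits in group 4, so the d-electron count is 4 − 3 = 1.
In an octahedral field the d¹ configuration is t₂g¹e_g⁰ (only one arrangement possible), giving 1 unpaired electron.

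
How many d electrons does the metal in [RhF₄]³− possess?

d8

Each fluoride is −1; balancing the −3 overall charge requires Rh(I).
Group 9 minus oxidation state 1 gives a d⁸ configuration.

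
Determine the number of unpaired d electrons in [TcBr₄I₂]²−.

3 unpaired electrons

Summing ligand charges against the −2 overall charge gives an oxidation state of +4 for technetium.
Group 7 minus oxidation state 4 gives a d³ configuration.
In an octahedral field the d³ configuration is t₂g³e_g⁰ (only one arrangement possible), giving 3 unpaired electrons.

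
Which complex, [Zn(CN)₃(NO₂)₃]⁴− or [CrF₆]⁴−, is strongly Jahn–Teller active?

[Zn(CN)₃(NO₂)₃]⁴−: Each cyanide is −1; each nitro (N-bound nitrite) is −1; balancing the −4 overall charge requires Zn(II). Zn sits in group 12, so the d-electron count is 12 − 2 = 10. The d¹⁰ configuration leaves the e_g set evenly filled (or empty) — no strong Jahn–Teller driving force.
[CrF₆]⁴−: Ligand charges: each fluoride is −1. With an overall charge of −4 the chromium centre must be in the +2 oxidation state. Chromium is a group-6 element; Cr(II) is therefore d⁴. Fluoride is a weak-field ligand for a first-row metal, so the complex is high-spin. The t₂g³e_g¹ (high-spin) configuration has an unevenly filled e_g set; the Jahn–Teller theorem predicts a tetragonal distortion (typically axial elongation) to lift the degeneracy.

[CrF₆]⁴−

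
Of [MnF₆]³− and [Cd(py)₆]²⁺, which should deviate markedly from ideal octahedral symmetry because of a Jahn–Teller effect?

[MnF₆]³−: Each fluoride is −1; balancing the −3 overall charge requires Mn(III). Manganese is a group-7 element; Mn(III) is therefore d⁴. Fluoride is a weak-field ligand for a first-row metal, so the complex is high-spin. The t₂g³e_g¹ (high-spin) configuration has an unevenly filled e_g set; the Jahn–Teller theorem predicts a tetragonal distortion (typically axial elongation) to lift the degeneracy.
[Cd(py)₆]²⁺: Pyridine is neutral; balancing the +2 overall charge requires Cd(II). Cd sits in group 12, so the d-electron count is 12 − 2 = 10. The d¹⁰ configuration leaves the e_g set evenly filled (or empty) — no strong Jahn–Teller driving force.

[MnF₆]³−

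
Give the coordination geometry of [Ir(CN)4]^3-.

square planar

Summing ligand charges against the −3 overall charge gives an oxidation state of +1 for iridium.
Group 9 minus oxidation state 1 gives a d⁸ configuration.
With 4 monodentate ligands the coordination number is 4.
A 5d d⁸ ion has a large crystal-field splitting; square planar leaves the high-energy d_{x²−y²} orbital empty and maximises CFSE.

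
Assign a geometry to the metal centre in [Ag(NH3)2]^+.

linear

Ligand charges: ammonia is neutral. With an overall charge of +1 the silver centre must be in the +1 oxidation state.
Silver is a group-11 element; Ag(I) is therefore d¹⁰.
Coordination number: 2.
A d¹⁰ ion with only two ligands adopts a linear arrangement (sp hybridisation; no CFSE preference).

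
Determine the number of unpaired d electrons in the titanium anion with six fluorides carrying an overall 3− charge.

1

Each fluoride is −1; balancing the −3 overall charge requires Ti(III).
Group 4 minus oxidation state 3 gives a d¹ configuration.
In an octahedral field the d¹ configuration is t₂g¹e_g⁰ (only one arrangement possible), giving 1 unpaired electron.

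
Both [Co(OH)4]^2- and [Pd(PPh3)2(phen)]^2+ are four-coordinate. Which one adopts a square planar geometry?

[Pd(PPh3)2(phen)]^2+

For [Co(OH)4]^2-: Each hydroxide is −1; balancing the −2 overall charge requires Co(II). Co sits in group 9, so the d-electron count is 9 − 2 = 7. For a high-spin 3d d⁷ ion with weak-field ligands the small Δₜ gives little square-planar CFSE advantage, so four ligands adopt the sterically favoured tetrahedral geometry. → tetrahedral.
For [Pd(PPh3)2(phen)]^2+: Ligand charges: triphenylphosphine is neutral; 1,10-phenanthroline is neutral. With an overall charge of +2 the palladium centre must be in the +2 oxidation state. Group 10 minus oxidation state 2 gives a d⁸ configuration. A 4d d⁸ ion has a large crystal-field splitting; square planar leaves the high-energy d_{x²−y²} orbital empty and maximises CFSE. → square planar.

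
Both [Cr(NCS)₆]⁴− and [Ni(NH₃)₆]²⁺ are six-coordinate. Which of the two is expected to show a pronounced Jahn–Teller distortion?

[Cr(NCS)₆]⁴−

[Cr(NCS)₆]⁴−: Each isothiocyanate is −1; balancing the −4 overall charge requires Cr(II). Cr sits in group 6, so the d-electron count is 6 − 2 = 4. Isothiocyanate is a weak-field ligand for a first-row metal, so the complex is high-spin. The t₂g³e_g¹ (high-spin) configuration has an unevenly filled e_g set; the Jahn–Teller theorem predicts a tetragonal distortion (typically axial elongation) to lift the degeneracy.
[Ni(NH₃)₆]²⁺: Ligand charges: ammonia is neutral. With an overall charge of +2 the nickel centre must be in the +2 oxidation state. Group 10 minus oxidation state 2 gives a d⁸ configuration. The d⁸ configuration leaves the e_g set evenly filled (or empty) — no strong Jahn–Teller driving force.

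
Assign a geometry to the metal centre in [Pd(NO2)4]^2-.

Each nitro (N-bound nitrite) is −1; balancing the −2 overall charge requires Pd(II).
Group 10 minus oxidation state 2 gives a d⁸ configuration.
With 4 monodentate ligands the coordination number is 4.
A 4d d⁸ ion has a large crystal-field splitting; square planar leaves the high-energy d_{x²−y²} orbital empty and maximises CFSE.

square planar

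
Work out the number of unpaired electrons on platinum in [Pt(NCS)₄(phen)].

Ligand charges: each isothiocyanate is −1; 1,10-phenanthroline is neutral. With an overall charge of 0 the platinum centre must be in the +4 oxidation state.
Pt sits in group 10, so the d-electron count is 10 − 4 = 6.
Counting donor atoms: 4×isothiocyanate (monodentate) → 4 donors; 1×1,10-phenanthroline (bidentate) → 2 donors. Coordination number = 6.
The spin state decides the count: a 5d ion has a large Δₒ and is invariably low-spin.
An octahedral low-spin d⁶ ion is t₂g⁶e_g⁰, giving 0 unpaired electrons.

0 unpaired electrons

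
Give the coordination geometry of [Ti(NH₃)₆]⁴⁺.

Ammonia is neutral; balancing the +4 overall charge requires Ti(IV).
Group 4 minus oxidation state 4 gives a d⁰ configuration.
With 6 monodentate ligands the coordination number is 6.
Six donors around a single metal centre give an octahedral coordination sphere.

octahedral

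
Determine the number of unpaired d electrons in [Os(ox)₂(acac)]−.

Ligand charges: each oxalate is −2; each acetylacetonate is −1. With an overall charge of −1 the osmium centre must be in the +4 oxidation state.
Group 8 minus oxidation state 4 gives a d⁴ configuration.
Counting donor atoms: 2×oxalate (bidentate) → 4 donors; 1×acetylacetonate (bidentate) → 2 donors. Coordination number = 6.
The spin state decides the count: a 5d ion has a large Δₒ and is invariably low-spin.
An octahedral low-spin d⁴ ion is t₂g⁴e_g⁰, giving 2 unpaired electrons.

2 unpaired electrons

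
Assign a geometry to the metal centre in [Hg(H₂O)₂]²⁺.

linear

Ligand charges: water is neutral. With an overall charge of +2 the mercury centre must be in the +2 oxidation state.
Group 12 minus oxidation state 2 gives a d¹⁰ configuration.
With 2 monodentate ligands the coordination number is 2.
A d¹⁰ ion with only two ligands adopts a linear arrangement (sp hybridisation; no CFSE preference).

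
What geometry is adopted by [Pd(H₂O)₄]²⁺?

square planar

Water is neutral; balancing the +2 overall charge requires Pd(II).
Pd sits in group 10, so the d-electron count is 10 − 2 = 8.
With 4 monodentate ligands the coordination number is 4.
A 4d d⁸ ion has a large crystal-field splitting; square planar leaves the high-energy d_{x²−y²} orbital empty and maximises CFSE.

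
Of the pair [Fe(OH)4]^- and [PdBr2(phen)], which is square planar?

For [Fe(OH)4]^-: Ligand charges: each hydroxide is −1. With an overall charge of −1 the iron centre must be in the +3 oxidation state. Iron is a group-8 element; Fe(III) is therefore d⁵. A high-spin d⁵ ion has zero CFSE in either geometry, so four ligands adopt the sterically favoured tetrahedral geometry. → tetrahedral.
For [PdBr2(phen)]: Each bromide is −1; 1,10-phenanthroline is neutral; balancing the 0 overall charge requires Pd(II). Palladium is a group-10 element; Pd(II) is therefore d⁸. A 4d d⁸ ion has a large crystal-field splitting; square planar leaves the high-energy d_{x²−y²} orbital empty and maximises CFSE. → square planar.

[PdBr2(phen)]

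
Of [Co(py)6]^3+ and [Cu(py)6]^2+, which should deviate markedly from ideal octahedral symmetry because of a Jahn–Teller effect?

[Cu(py)6]^2+

[Co(py)6]^3+: Summing ligand charges against the +3 overall charge gives an oxidation state of +3 for cobalt. Group 9 minus oxidation state 3 gives a d⁶ configuration. Co(III) has an exceptionally large octahedral splitting and is low-spin with essentially every ligand except fluoride. The d⁶ configuration leaves the e_g set evenly filled (or empty) — no strong Jahn–Teller driving force.
[Cu(py)6]^2+: Summing ligand charges against the +2 overall charge gives an oxidation state of +2 for copper. Cu sits in group 11, so the d-electron count is 11 − 2 = 9. The t₂g⁶e_g³ configuration has an unevenly filled e_g set; the Jahn–Teller theorem predicts a tetragonal distortion (typically axial elongation) to lift the degeneracy.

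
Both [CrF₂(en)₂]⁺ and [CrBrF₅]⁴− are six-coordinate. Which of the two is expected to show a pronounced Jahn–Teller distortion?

[CrF₂(en)₂]⁺: Summing ligand charges against the +1 overall charge gives an oxidation state of +3 for chromium. Chromium is a group-6 element; Cr(III) is therefore d³. The d³ configuration leaves the e_g set evenly filled (or empty) — no strong Jahn–Teller driving force.
[CrBrF₅]⁴−: Each bromide is −1; each fluoride is −1; balancing the −4 overall charge requires Cr(II). Chromium is a group-6 element; Cr(II) is therefore d⁴. Bromide and fluoride are weak-field ligands for a first-row metal, so the complex is high-spin. The t₂g³e_g¹ (high-spin) configuration has an unevenly filled e_g set; the Jahn–Teller theorem predicts a tetragonal distortion (typically axial elongation) to lift the degeneracy.

[CrBrF₅]⁴−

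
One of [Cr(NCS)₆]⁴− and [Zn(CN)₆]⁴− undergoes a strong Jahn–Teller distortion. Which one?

[Cr(NCS)₆]⁴−: Each isothiocyanate is −1; balancing the −4 overall charge requires Cr(II). Group 6 minus oxidation state 2 gives a d⁴ configuration. Isothiocyanate is a weak-field ligand for a first-row metal, so the complex is high-spin. The t₂g³e_g¹ (high-spin) configuration has an unevenly filled e_g set; the Jahn–Teller theorem predicts a tetragonal distortion (typically axial elongation) to lift the degeneracy.
[Zn(CN)₆]⁴−: Each cyanide is −1; balancing the −4 overall charge requires Zn(II). Zn sits in group 12, so the d-electron count is 12 − 2 = 10. The d¹⁰ configuration leaves the e_g set evenly filled (or empty) — no strong Jahn–Teller driving force.

[Cr(NCS)₆]⁴−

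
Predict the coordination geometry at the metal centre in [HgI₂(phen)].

tetrahedral

Ligand charges: each iodide is −1; 1,10-phenanthroline is neutral. With an overall charge of 0 the mercury centre must be in the +2 oxidation state.
Hg sits in group 12, so the d-electron count is 12 − 2 = 10.
Counting donor atoms: 2×iodide (monodentate) → 2 donors; 1×1,10-phenanthroline (bidentate) → 2 donors. Coordination number = 4.
A d¹⁰ ion has no crystal-field stabilisation preference between square planar and tetrahedral, so four ligands adopt the sterically favoured tetrahedral geometry.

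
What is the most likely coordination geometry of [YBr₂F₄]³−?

octahedral

Each bromide is −1; each fluoride is −1; balancing the −3 overall charge requires Y(III).
Y sits in group 3, so the d-electron count is 3 − 3 = 0.
With 6 monodentate ligands the coordination number is 6.
Six donors around a single metal centre give an octahedral coordination sphere.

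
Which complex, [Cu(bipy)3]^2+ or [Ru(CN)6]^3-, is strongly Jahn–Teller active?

[Cu(bipy)3]^2+: Summing ligand charges against the +2 overall charge gives an oxidation state of +2 for copper. Group 11 minus oxidation state 2 gives a d⁹ configuration. The t₂g⁶e_g³ configuration has an unevenly filled e_g set; the Jahn–Teller theorem predicts a tetragonal distortion (typically axial elongation) to lift the degeneracy.
[Ru(CN)6]^3-: Each cyanide is −1; balancing the −3 overall charge requires Ru(III). Ruthenium is a group-8 element; Ru(III) is therefore d⁵. A 4d ion has a large Δₒ and is invariably low-spin. The d⁵ configuration leaves the e_g set evenly filled (or empty) — no strong Jahn–Teller driving force.

[Cu(bipy)3]^2+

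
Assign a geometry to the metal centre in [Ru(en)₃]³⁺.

octahedral

Summing ligand charges against the +3 overall charge gives an oxidation state of +3 for ruthenium.
Group 8 minus oxidation state 3 gives a d⁵ configuration.
Counting donor atoms: 3×ethylenediamine (bidentate) → 6 donors. Coordination number = 6.
Six donors around a single metal centre give an octahedral coordination sphere.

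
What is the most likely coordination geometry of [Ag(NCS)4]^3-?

Summing ligand charges against the −3 overall charge gives an oxidation state of +1 for silver.
Group 11 minus oxidation state 1 gives a d¹⁰ configuration.
With 4 monodentate ligands the coordination number is 4.
A d¹⁰ ion has no crystal-field stabilisation preference between square planar and tetrahedral, so four ligands adopt the sterically favoured tetrahedral geometry.

tetrahedral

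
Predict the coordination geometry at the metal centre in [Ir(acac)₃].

Each acetylacetonate is −1; balancing the 0 overall charge requires Ir(III).
Group 9 minus oxidation state 3 gives a d⁶ configuration.
Counting donor atoms: 3×acetylacetonate (bidentate) → 6 donors. Coordination number = 6.
Six donors around a single metal centre give an octahedral coordination sphere.

octahedral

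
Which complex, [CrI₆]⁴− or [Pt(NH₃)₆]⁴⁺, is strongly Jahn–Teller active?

[CrI₆]⁴−: Ligand charges: each iodide is −1. With an overall charge of −4 the chromium centre must be in the +2 oxidation state. Cr sits in group 6, so the d-electron count is 6 − 2 = 4. Iodide is a weak-field ligand for a first-row metal, so the complex is high-spin. The t₂g³e_g¹ (high-spin) configuration has an unevenly filled e_g set; the Jahn–Teller theorem predicts a tetragonal distortion (typically axial elongation) to lift the degeneracy.
[Pt(NH₃)₆]⁴⁺: Ammonia is neutral; balancing the +4 overall charge requires Pt(IV). Platinum is a group-10 element; Pt(IV) is therefore d⁶. A 5d ion has a large Δₒ and is invariably low-spin. The d⁶ configuration leaves the e_g set evenly filled (or empty) — no strong Jahn–Teller driving force.

[CrI₆]⁴−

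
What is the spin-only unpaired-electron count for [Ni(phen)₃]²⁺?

Ligand charges: 1,10-phenanthroline is neutral. With an overall charge of +2 the nickel centre must be in the +2 oxidation state.
Group 10 minus oxidation state 2 gives a d⁸ configuration.
Counting donor atoms: 3×1,10-phenanthroline (bidentate) → 6 donors. Coordination number = 6.
In an octahedral field the d⁸ configuration is t₂g⁶e_g² (only one arrangement possible), giving 2 unpaired electrons.

2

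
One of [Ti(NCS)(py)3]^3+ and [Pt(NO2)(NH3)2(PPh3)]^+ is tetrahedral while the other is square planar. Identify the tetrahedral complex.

For [Ti(NCS)(py)3]^3+: Ligand charges: each isothiocyanate is −1; pyridine is neutral. With an overall charge of +3 the titanium centre must be in the +4 oxidation state. Group 4 minus oxidation state 4 gives a d⁰ configuration. A d⁰ ion has no crystal-field stabilisation preference between square planar and tetrahedral, so four ligands adopt the sterically favoured tetrahedral geometry. → tetrahedral.
For [Pt(NO2)(NH3)2(PPh3)]^+: Ligand charges: each nitro (N-bound nitrite) is −1; ammonia is neutral; triphenylphosphine is neutral. With an overall charge of +1 the platinum centre must be in the +2 oxidation state. Platinum is a group-10 element; Pt(II) is therefore d⁸. A 5d d⁸ ion has a large crystal-field splitting; square planar leaves the high-energy d_{x²−y²} orbital empty and maximises CFSE. → square planar.

[Ti(NCS)(py)3]^3+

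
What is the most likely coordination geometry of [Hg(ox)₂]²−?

Summing ligand charges against the −2 overall charge gives an oxidation state of +2 for mercury.
Mercury is a group-12 element; Hg(II) is therefore d¹⁰.
Counting donor atoms: 2×oxalate (bidentate) → 4 donors. Coordination number = 4.
A d¹⁰ ion has no crystal-field stabilisation preference between square planar and tetrahedral, so four ligands adopt the sterically favoured tetrahedral geometry.

tetrahedral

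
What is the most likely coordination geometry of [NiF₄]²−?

Each fluoride is −1; balancing the −2 overall charge requires Ni(II).
Ni sits in group 10, so the d-electron count is 10 − 2 = 8.
Coordination number: 4.
Fluoride is a weak-field ligand.
With weak-field ligands the CFSE gain from square planar is small, so a 3d d⁸ ion takes the sterically preferred tetrahedral geometry.

tetrahedral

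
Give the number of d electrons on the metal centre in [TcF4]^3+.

Summing ligand charges against the +3 overall charge gives an oxidation state of +7 for technetium.
Technetium is a group-7 element; Tc(VII) is therefore d⁰.

d⁰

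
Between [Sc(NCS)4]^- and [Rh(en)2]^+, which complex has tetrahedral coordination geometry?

For [Sc(NCS)4]^-: Summing ligand charges against the −1 overall charge gives an oxidation state of +3 for scandium. Sc sits in group 3, so the d-electron count is 3 − 3 = 0. A d⁰ ion has no crystal-field stabilisation preference between square planar and tetrahedral, so four ligands adopt the sterically favoured tetrahedral geometry. → tetrahedral.
For [Rh(en)2]^+: Ligand charges: ethylenediamine is neutral. With an overall charge of +1 the rhodium centre must be in the +1 oxidation state. Group 9 minus oxidation state 1 gives a d⁸ configuration. A 4d d⁸ ion has a large crystal-field splitting; square planar leaves the high-energy d_{x²−y²} orbital empty and maximises CFSE. → square planar.

[Sc(NCS)4]^-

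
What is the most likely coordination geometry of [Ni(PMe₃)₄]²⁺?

Trimethylphosphine is neutral; balancing the +2 overall charge requires Ni(II).
Nickel is a group-10 element; Ni(II) is therefore d⁸.
Coordination number: 4.
Trimethylphosphine is a strong-field ligand (high in the spectrochemical series).
A 3d d⁸ ion with strong-field ligands gains enough CFSE to favour square planar over tetrahedral.

square planar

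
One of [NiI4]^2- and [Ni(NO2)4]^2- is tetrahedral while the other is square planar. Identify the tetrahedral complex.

For [NiI4]^2-: Ligand charges: each iodide is −1. With an overall charge of −2 the nickel centre must be in the +2 oxidation state. Group 10 minus oxidation state 2 gives a d⁸ configuration. Iodide is a weak-field ligand. With weak-field ligands the CFSE gain from square planar is small, so a 3d d⁸ ion takes the sterically preferred tetrahedral geometry. → tetrahedral.
For [Ni(NO2)4]^2-: Ligand charges: each nitro (N-bound nitrite) is −1. With an overall charge of −2 the nickel centre must be in the +2 oxidation state. Nickel is a group-10 element; Ni(II) is therefore d⁸. Nitro (N-bound nitrite) is a strong-field ligand (high in the spectrochemical series). A 3d d⁸ ion with strong-field ligands gains enough CFSE to favour square planar over tetrahedral. → square planar.

[NiI4]^2-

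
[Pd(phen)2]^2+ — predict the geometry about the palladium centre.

Ligand charges: 1,10-phenanthroline is neutral. With an overall charge of +2 the palladium centre must be in the +2 oxidation state.
Palladium is a group-10 element; Pd(II) is therefore d⁸.
Counting donor atoms: 2×1,10-phenanthroline (bidentate) → 4 donors. Coordination number = 4.
A 4d d⁸ ion has a large crystal-field splitting; square planar leaves the high-energy d_{x²−y²} orbital empty and maximises CFSE.

square planar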